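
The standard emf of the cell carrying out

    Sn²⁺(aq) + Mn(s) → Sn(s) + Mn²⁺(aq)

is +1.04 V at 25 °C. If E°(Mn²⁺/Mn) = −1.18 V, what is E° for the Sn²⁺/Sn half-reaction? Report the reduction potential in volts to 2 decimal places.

In the reaction as written the Sn²⁺/Sn couple is reduced (cathode) and Mn²⁺/Mn is oxidized (anode), so E°cell = E°(Sn²⁺/Sn) − E°(Mn²⁺/Mn).
E°(Sn²⁺/Sn) = E°cell + E°(anode) = +1.04 + (−1.18) = −0.14 V.

−0.14 V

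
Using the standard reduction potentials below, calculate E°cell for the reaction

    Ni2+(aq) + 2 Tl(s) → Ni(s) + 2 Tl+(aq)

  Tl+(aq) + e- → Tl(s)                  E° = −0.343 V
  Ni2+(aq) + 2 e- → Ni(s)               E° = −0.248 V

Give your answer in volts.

+0.095 V

In the reaction as written, Ni2+(aq) is reduced (cathode) and Tl+(aq) is produced by oxidation at the anode.
E°cell = E°(cathode) − E°(anode) = −0.248 − (−0.343) = +0.095 V.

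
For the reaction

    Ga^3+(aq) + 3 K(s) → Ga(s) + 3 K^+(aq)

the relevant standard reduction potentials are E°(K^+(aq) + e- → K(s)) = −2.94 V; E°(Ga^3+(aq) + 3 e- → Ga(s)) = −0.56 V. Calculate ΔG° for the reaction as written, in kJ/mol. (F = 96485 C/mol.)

−689 kJ/mol

In the reaction as written Ga^3+(aq) is reduced, so the Ga³⁺/Ga couple is the cathode and K⁺/K is the anode.
E°cell = −0.56 − (−2.94) = +2.38 V; balancing electrons gives n = 3.
ΔG° = −nFE°cell = −(3)(96485)(+2.38) J/mol = −689 kJ/mol.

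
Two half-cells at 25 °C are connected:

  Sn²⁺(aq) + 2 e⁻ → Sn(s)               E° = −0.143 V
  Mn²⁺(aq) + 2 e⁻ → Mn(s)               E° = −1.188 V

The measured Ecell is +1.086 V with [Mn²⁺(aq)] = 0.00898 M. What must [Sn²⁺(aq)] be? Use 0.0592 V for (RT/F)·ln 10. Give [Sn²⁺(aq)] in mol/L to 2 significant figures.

0.22 M

Sn²⁺/Sn is the cathode (higher E°); E°cell = −0.143 − (−1.188) = +1.045 V with n = 2.
Rearranging E = E° − (0.0592/n)·log Q gives log Q = 2(+1.045 − (+1.086))/0.0592 = −1.385.
Balancing electrons gives Sn²⁺(aq) + Mn(s) → Sn(s) + Mn²⁺(aq); thus Q = [Mn²⁺(aq)] / [Sn²⁺(aq)].
Isolating [Sn²⁺(aq)] in Q = 10^{−1.385} yields log [Sn²⁺(aq)] = −0.662, i.e. 0.22 M.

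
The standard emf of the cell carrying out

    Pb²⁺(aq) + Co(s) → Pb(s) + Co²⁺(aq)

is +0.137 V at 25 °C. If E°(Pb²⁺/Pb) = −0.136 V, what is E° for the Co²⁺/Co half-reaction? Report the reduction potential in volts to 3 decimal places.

In the reaction as written the Pb²⁺/Pb couple is reduced (cathode) and Co²⁺/Co is oxidized (anode), so E°cell = E°(Pb²⁺/Pb) − E°(Co²⁺/Co).
E°(Co²⁺/Co) = E°(cathode) − E°cell = −0.136 − (+0.137) = −0.273 V.

−0.273 V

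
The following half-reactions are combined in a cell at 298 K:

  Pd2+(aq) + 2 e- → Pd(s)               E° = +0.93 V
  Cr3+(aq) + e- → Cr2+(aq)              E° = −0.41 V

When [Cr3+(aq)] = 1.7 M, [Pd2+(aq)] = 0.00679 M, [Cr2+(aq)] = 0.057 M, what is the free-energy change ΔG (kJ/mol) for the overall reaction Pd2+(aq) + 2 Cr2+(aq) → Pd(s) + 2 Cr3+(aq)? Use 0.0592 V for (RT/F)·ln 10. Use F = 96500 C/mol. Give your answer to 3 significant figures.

E°cell = +0.93 − (−0.41) = +1.34 V; the balanced reaction transfers n = 2 electrons.
Q = [Cr3+(aq)]^2 / ([Pd2+(aq)]·[Cr2+(aq)]^2) = 1.31×10^5, so log Q = 5.117 and E = +1.34 − (0.0592/2)(5.117) = +1.1885 V.
Then ΔG = −nFE = −2 × 96500 × +1.1885 J/mol = −229 kJ/mol.

−229 kJ/mol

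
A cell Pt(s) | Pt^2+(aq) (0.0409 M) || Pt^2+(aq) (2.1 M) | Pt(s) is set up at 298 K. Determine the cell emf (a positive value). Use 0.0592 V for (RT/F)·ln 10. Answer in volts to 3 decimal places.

0.051 V

For a concentration cell E°cell = 0, since both electrodes use the same couple.
The compartment with the higher Pt^2+(aq) concentration (2.1 M) acts as the cathode; ions are reduced there and produced at the dilute (0.0409 M) anode.
With n = 2, Ecell = −(0.0592/2)·log([dilute]/[conc]) = −(0.0592/2)·log(0.0409/2.1) = +0.051 V.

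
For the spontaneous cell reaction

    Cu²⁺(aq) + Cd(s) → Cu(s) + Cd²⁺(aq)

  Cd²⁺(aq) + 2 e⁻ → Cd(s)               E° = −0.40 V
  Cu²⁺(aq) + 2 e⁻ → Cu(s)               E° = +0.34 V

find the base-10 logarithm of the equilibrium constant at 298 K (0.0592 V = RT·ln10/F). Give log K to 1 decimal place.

log K = 25.0

The Cu²⁺/Cu couple is reduced (cathode); E°cell = +0.34 − (−0.40) = +0.74 V with n = 2.
At equilibrium E = 0, so log K = nE°cell / 0.0592 = (2)(+0.74) / 0.0592 = 25.0.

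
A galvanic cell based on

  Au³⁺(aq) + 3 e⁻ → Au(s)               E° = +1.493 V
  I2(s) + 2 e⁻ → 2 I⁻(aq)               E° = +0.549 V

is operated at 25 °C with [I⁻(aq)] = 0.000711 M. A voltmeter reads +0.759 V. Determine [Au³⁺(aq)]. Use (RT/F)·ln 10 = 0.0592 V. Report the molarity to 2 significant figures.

1.2 M

The Au³⁺/Au couple has the larger reduction potential, so it is the cathode: E°cell = +1.493 − (+0.549) = +0.944 V and n = 6.
Rearranging E = E° − (0.0592/n)·log Q gives log Q = 6(+0.944 − (+0.759))/0.0592 = 18.750.
The balanced reaction is 2 Au³⁺(aq) + 6 I⁻(aq) → 2 Au(s) + 3 I2(s), so Q = 1 / ([Au³⁺(aq)]^2·[I⁻(aq)]^6).
Solving for the unknown gives log [Au³⁺(aq)] = 0.069, so [Au³⁺(aq)] ≈ 1.2 M.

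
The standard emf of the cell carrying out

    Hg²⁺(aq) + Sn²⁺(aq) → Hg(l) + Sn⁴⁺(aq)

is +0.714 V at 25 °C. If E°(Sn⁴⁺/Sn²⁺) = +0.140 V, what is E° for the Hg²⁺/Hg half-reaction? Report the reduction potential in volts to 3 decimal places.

In the reaction as written the Hg²⁺/Hg couple is reduced (cathode) and Sn⁴⁺/Sn²⁺ is oxidized (anode), so E°cell = E°(Hg²⁺/Hg) − E°(Sn⁴⁺/Sn²⁺).
E°(Hg²⁺/Hg) = E°cell + E°(anode) = +0.714 + (+0.140) = +0.854 V.

+0.854 V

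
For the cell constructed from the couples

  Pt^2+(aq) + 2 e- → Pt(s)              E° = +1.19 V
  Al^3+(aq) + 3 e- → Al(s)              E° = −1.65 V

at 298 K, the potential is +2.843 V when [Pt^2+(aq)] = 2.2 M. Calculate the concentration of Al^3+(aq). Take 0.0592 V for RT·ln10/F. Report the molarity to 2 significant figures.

The Pt²⁺/Pt couple has the larger reduction potential, so it is the cathode: E°cell = +1.19 − (−1.65) = +2.84 V and n = 6.
Rearranging E = E° − (0.0592/n)·log Q gives log Q = 6(+2.84 − (+2.843))/0.0592 = −0.304.
Balancing electrons gives 3 Pt^2+(aq) + 2 Al(s) → 3 Pt(s) + 2 Al^3+(aq); thus Q = [Al^3+(aq)]^2 / [Pt^2+(aq)]^3.
Isolating [Al^3+(aq)] in Q = 10^{−0.304} yields log [Al^3+(aq)] = 0.362, i.e. 2.3 M.

2.3 M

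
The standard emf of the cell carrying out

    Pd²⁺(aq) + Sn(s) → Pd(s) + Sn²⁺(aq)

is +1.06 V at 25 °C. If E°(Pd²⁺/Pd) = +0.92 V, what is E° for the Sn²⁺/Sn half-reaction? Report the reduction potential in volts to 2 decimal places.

In the reaction as written the Pd²⁺/Pd couple is reduced (cathode) and Sn²⁺/Sn is oxidized (anode), so E°cell = E°(Pd²⁺/Pd) − E°(Sn²⁺/Sn).
E°(Sn²⁺/Sn) = E°(cathode) − E°cell = +0.92 − (+1.06) = −0.14 V.

−0.14 V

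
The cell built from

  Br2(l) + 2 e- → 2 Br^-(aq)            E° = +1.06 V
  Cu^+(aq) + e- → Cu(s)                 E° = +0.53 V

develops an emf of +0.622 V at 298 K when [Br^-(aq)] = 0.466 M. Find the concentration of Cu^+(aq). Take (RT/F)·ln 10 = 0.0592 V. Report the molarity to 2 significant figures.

With Br₂/Br⁻ at the cathode and Cu⁺/Cu at the anode, E°cell = +1.06 − (+0.53) = +0.53 V (n = 2).
From the Nernst equation, log Q = n(E° − E)/0.0592 = 2·(+0.53 − (+0.622))/0.0592 = −3.108.
The balanced reaction is Br2(l) + 2 Cu(s) → 2 Br^-(aq) + 2 Cu^+(aq), so Q = [Br^-(aq)]^2·[Cu^+(aq)]^2.
Solving for the unknown gives log [Cu^+(aq)] = −1.222, so [Cu^+(aq)] ≈ 0.060 M.

0.060 M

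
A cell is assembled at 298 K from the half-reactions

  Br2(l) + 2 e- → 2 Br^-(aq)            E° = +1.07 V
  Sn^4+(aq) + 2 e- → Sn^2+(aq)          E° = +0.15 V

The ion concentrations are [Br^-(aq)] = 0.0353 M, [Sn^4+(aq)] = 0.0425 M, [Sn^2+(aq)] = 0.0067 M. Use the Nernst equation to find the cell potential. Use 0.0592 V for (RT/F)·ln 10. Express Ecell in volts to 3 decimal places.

Br₂/Br⁻ is reduced (cathode, E° = +1.07 V) and Sn⁴⁺/Sn²⁺ is oxidized (anode).
E°cell = +1.07 − (+0.15) = +0.92 V, with n = 2 electrons transferred.
Balancing gives Br2(l) + Sn^2+(aq) → 2 Br^-(aq) + Sn^4+(aq); hence Q = ([Br^-(aq)]^2·[Sn^4+(aq)]) / [Sn^2+(aq)] = 0.0079 (log Q = −2.102).
By the Nernst equation, E = +0.92 − (0.0592/2)·(−2.102) = +0.982 V.

+0.982 V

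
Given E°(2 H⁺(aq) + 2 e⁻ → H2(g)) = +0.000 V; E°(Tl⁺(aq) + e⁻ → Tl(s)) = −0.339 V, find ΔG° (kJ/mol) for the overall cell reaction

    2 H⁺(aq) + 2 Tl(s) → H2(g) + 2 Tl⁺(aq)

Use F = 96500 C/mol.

In the reaction as written H⁺(aq) is reduced, so the 2H⁺/H₂ couple is the cathode and Tl⁺/Tl is the anode.
E°cell = +0.000 − (−0.339) = +0.339 V; balancing electrons gives n = 2.
ΔG° = −nFE°cell = −(2)(96500)(+0.339) J/mol = −65.4 kJ/mol.

−65.4 kJ/mol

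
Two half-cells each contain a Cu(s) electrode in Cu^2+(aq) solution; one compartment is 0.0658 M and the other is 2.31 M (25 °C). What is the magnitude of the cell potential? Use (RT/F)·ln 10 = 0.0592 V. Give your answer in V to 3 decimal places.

0.046 V

For a concentration cell E°cell = 0, since both electrodes use the same couple.
The compartment with the higher Cu^2+(aq) concentration (2.31 M) acts as the cathode; ions are reduced there and produced at the dilute (0.0658 M) anode.
With n = 2, Ecell = −(0.0592/2)·log([dilute]/[conc]) = −(0.0592/2)·log(0.0658/2.31) = +0.046 V.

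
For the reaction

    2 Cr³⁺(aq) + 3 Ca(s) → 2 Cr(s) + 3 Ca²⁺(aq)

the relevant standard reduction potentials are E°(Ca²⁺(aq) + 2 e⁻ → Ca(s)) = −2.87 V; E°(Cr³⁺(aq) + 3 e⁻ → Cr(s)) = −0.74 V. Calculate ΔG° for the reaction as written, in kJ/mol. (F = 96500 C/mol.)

−1233 kJ/mol

In the reaction as written Cr³⁺(aq) is reduced, so the Cr³⁺/Cr couple is the cathode and Ca²⁺/Ca is the anode.
E°cell = −0.74 − (−2.87) = +2.13 V; balancing electrons gives n = 6.
ΔG° = −nFE°cell = −(6)(96500)(+2.13) J/mol = −1233 kJ/mol.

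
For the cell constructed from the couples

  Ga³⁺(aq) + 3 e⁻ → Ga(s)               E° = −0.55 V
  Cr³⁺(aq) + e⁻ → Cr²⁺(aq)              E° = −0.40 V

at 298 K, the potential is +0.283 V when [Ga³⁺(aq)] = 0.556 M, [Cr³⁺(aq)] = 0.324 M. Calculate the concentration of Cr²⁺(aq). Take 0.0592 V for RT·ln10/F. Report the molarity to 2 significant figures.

0.0022 M

Cr³⁺/Cr²⁺ is the cathode (higher E°); E°cell = −0.40 − (−0.55) = +0.15 V with n = 3.
Since E = E° − (0.0592/n)·log Q, log Q = n(E° − E)/0.0592 = −6.740.
For 3 Cr³⁺(aq) + Ga(s) → 3 Cr²⁺(aq) + Ga³⁺(aq), the reaction quotient is Q = ([Cr²⁺(aq)]^3·[Ga³⁺(aq)]) / [Cr³⁺(aq)]^3.
Isolating [Cr²⁺(aq)] in Q = 10^{−6.740} yields log [Cr²⁺(aq)] = −2.651, i.e. 0.0022 M.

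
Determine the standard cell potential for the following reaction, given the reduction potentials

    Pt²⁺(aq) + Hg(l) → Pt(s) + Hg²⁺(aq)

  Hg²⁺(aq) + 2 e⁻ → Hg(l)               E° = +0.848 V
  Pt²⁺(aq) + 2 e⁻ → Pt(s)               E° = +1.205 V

+0.357 V

Pt²⁺(aq) gains electrons, so the Pt²⁺/Pt couple is the cathode; the Hg²⁺/Hg couple is the anode.
E°cell = E°(cathode) − E°(anode) = +1.205 − (+0.848) = +0.357 V.
The positive value indicates the reaction is spontaneous as written.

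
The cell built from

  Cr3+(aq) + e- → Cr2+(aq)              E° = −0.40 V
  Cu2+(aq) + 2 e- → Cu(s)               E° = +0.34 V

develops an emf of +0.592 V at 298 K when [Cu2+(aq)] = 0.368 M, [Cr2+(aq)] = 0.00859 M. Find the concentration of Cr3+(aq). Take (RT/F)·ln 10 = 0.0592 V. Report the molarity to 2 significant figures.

1.6 M

Cu²⁺/Cu is the cathode (higher E°); E°cell = +0.34 − (−0.40) = +0.74 V with n = 2.
From the Nernst equation, log Q = n(E° − E)/0.0592 = 2·(+0.74 − (+0.592))/0.0592 = 5.000.
Balancing electrons gives Cu2+(aq) + 2 Cr2+(aq) → Cu(s) + 2 Cr3+(aq); thus Q = [Cr3+(aq)]^2 / ([Cu2+(aq)]·[Cr2+(aq)]^2).
Substituting the known concentrations and solving, log [Cr3+(aq)] = 0.217 and [Cr3+(aq)] = 1.6 M.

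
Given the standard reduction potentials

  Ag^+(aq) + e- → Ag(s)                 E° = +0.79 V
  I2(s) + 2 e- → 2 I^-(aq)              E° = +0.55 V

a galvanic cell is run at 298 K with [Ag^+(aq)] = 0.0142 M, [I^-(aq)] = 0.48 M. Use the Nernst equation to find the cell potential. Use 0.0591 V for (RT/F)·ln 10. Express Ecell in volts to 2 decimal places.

Since E°(Ag⁺/Ag) > E°(I₂/I⁻), Ag⁺/Ag serves as the cathode.
E°cell = E°cat − E°an = +0.79 − (+0.55) = +0.24 V; n = 2.
The balanced reaction is 2 Ag^+(aq) + 2 I^-(aq) → 2 Ag(s) + I2(s), so Q = 1 / ([Ag^+(aq)]^2·[I^-(aq)]^2) = 2.15×10^4 and log Q = 4.333.
Applying E = E° − (RT ln10/nF)·log Q gives +0.24 − (0.0591/2)(4.333) = +0.11 V.

+0.11 V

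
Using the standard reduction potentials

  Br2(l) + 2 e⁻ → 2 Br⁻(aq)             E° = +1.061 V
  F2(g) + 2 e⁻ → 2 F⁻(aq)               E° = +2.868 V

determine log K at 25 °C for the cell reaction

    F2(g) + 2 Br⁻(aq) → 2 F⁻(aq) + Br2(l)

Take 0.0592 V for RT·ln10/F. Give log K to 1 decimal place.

log K = 61.0

The F₂/F⁻ couple is reduced (cathode); E°cell = +2.868 − (+1.061) = +1.807 V with n = 2.
At equilibrium E = 0, so log K = nE°cell / 0.0592 = (2)(+1.807) / 0.0592 = 61.0.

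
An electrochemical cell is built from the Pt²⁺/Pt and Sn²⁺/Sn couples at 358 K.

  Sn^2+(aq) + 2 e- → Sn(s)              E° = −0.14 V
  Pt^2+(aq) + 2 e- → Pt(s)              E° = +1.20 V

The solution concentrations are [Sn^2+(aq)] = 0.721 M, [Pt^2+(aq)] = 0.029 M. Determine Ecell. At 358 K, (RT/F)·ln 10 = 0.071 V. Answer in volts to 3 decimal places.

+1.290 V

Since E°(Pt²⁺/Pt) > E°(Sn²⁺/Sn), Pt²⁺/Pt serves as the cathode.
E°cell = E°cat − E°an = +1.20 − (−0.14) = +1.34 V; n = 2.
Balancing gives Pt^2+(aq) + Sn(s) → Pt(s) + Sn^2+(aq); hence Q = [Sn^2+(aq)] / [Pt^2+(aq)] = 24.9 (log Q = 1.396).
E = E° − (0.071/n)·log Q = +1.34 − (0.071/2)(1.396) = +1.290 V.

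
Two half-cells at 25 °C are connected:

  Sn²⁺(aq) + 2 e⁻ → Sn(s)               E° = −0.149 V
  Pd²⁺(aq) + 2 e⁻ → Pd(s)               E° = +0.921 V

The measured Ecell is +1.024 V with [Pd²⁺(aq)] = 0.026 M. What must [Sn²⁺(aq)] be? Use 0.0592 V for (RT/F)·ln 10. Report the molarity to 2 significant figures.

Pd²⁺/Pd is the cathode (higher E°); E°cell = +0.921 − (−0.149) = +1.070 V with n = 2.
Rearranging E = E° − (0.0592/n)·log Q gives log Q = 2(+1.070 − (+1.024))/0.0592 = 1.554.
The balanced reaction is Pd²⁺(aq) + Sn(s) → Pd(s) + Sn²⁺(aq), so Q = [Sn²⁺(aq)] / [Pd²⁺(aq)].
Isolating [Sn²⁺(aq)] in Q = 10^{1.554} yields log [Sn²⁺(aq)] = −0.031, i.e. 0.93 M.

0.93 M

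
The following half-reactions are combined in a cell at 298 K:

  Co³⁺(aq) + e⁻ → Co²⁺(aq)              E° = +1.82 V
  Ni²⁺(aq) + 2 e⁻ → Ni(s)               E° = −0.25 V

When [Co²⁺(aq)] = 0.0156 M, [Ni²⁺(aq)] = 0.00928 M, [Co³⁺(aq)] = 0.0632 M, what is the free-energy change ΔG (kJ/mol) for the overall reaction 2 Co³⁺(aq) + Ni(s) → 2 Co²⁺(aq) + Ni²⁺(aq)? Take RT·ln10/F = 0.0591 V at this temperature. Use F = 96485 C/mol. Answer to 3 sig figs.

With Co³⁺/Co²⁺ reduced at the cathode, E°cell = +1.82 − (−0.25) = +2.07 V and n = 2.
The reaction quotient is ([Co²⁺(aq)]^2·[Ni²⁺(aq)]) / [Co³⁺(aq)]^2 = 0.000565; by Nernst, E = +2.07 − (0.0591/2)(−3.248) = +2.1660 V.
ΔG = −nFE = −(2)(96485)(+2.1660) J/mol = −418 kJ/mol.

−418 kJ/mol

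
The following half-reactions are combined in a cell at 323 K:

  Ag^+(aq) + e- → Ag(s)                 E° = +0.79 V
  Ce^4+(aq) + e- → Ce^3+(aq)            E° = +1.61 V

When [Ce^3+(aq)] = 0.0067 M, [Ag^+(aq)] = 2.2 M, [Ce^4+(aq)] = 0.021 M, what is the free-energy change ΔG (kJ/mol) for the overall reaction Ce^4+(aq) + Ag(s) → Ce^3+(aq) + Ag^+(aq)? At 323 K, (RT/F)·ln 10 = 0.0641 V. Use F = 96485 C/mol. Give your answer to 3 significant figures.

−80.1 kJ/mol

The standard cell potential is +1.61 − (+0.79) = +0.82 V, with n = 1 electron in the balanced equation.
The reaction quotient is ([Ce^3+(aq)]·[Ag^+(aq)]) / [Ce^4+(aq)] = 0.702; by Nernst, E = +0.82 − (0.0641/1)(−0.154) = +0.8299 V.
Finally ΔG = −nFE = −(1)(96485 C/mol)(+0.8299 V) = −80.1 kJ/mol.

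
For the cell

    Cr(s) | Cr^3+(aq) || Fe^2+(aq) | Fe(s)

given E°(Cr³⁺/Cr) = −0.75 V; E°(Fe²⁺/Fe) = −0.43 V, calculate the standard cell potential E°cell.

+0.32 V

By convention the left-hand electrode in cell notation is the anode (oxidation) and the right-hand electrode is the cathode (reduction).
E°cell = E°(right) − E°(left) = −0.43 − (−0.75) = +0.32 V.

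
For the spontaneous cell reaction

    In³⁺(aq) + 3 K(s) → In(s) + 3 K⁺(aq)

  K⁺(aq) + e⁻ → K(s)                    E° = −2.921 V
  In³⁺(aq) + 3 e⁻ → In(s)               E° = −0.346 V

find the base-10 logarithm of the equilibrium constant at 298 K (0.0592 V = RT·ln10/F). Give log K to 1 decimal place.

log K = 130.5

The In³⁺/In couple is reduced (cathode); E°cell = −0.346 − (−2.921) = +2.575 V with n = 3.
At equilibrium E = 0, so log K = nE°cell / 0.0592 = (3)(+2.575) / 0.0592 = 130.5.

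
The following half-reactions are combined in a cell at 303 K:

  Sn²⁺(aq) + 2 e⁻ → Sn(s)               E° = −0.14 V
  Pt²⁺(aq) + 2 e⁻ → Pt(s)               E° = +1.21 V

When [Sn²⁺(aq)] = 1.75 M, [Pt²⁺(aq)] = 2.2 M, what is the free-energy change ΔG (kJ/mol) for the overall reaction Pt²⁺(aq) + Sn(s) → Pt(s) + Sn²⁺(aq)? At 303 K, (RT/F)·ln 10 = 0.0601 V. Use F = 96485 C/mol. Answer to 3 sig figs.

With Pt²⁺/Pt reduced at the cathode, E°cell = +1.21 − (−0.14) = +1.35 V and n = 2.
Q = [Sn²⁺(aq)] / [Pt²⁺(aq)] = 0.795, so log Q = −0.099 and E = +1.35 − (0.0601/2)(−0.099) = +1.3530 V.
Finally ΔG = −nFE = −(2)(96485 C/mol)(+1.3530 V) = −261 kJ/mol.

−261 kJ/mol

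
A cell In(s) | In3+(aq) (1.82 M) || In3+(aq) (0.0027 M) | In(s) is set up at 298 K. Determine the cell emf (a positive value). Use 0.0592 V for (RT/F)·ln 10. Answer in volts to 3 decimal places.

For a concentration cell E°cell = 0, since both electrodes use the same couple.
The compartment with the higher In3+(aq) concentration (1.82 M) acts as the cathode; ions are reduced there and produced at the dilute (0.0027 M) anode.
With n = 3, Ecell = −(0.0592/3)·log([dilute]/[conc]) = −(0.0592/3)·log(0.0027/1.82) = +0.056 V.

0.056 V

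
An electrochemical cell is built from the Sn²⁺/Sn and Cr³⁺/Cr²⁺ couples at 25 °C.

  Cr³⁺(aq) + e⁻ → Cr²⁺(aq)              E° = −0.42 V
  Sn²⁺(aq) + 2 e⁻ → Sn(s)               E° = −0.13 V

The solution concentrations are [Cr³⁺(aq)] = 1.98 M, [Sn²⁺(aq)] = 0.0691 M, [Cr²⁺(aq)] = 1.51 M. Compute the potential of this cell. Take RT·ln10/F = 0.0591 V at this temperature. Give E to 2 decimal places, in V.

+0.25 V

Sn²⁺/Sn is reduced (cathode, E° = −0.13 V) and Cr³⁺/Cr²⁺ is oxidized (anode).
E°cell = −0.13 − (−0.42) = +0.29 V, with n = 2 electrons transferred.
For the overall reaction Sn²⁺(aq) + 2 Cr²⁺(aq) → Sn(s) + 2 Cr³⁺(aq), Q = [Cr³⁺(aq)]^2 / ([Sn²⁺(aq)]·[Cr²⁺(aq)]^2) = 24.9, giving log Q = 1.396.
By the Nernst equation, E = +0.29 − (0.0591/2)·(1.396) = +0.25 V.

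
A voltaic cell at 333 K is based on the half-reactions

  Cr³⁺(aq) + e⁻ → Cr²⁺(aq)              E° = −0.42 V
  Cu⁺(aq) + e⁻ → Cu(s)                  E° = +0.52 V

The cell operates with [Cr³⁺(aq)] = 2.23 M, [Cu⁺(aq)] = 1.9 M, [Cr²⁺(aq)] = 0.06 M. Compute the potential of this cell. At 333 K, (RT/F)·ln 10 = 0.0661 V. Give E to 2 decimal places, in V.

The Cu⁺/Cu couple has the more positive E°, so it is the cathode; Cr³⁺/Cr²⁺ is the anode.
E°cell = +0.52 − (−0.42) = +0.94 V, with n = 1 electron transferred.
The balanced reaction is Cu⁺(aq) + Cr²⁺(aq) → Cu(s) + Cr³⁺(aq), so Q = [Cr³⁺(aq)] / ([Cu⁺(aq)]·[Cr²⁺(aq)]) = 19.6 and log Q = 1.291.
Applying E = E° − (RT ln10/nF)·log Q gives +0.94 − (0.0661/1)(1.291) = +0.85 V.

+0.85 V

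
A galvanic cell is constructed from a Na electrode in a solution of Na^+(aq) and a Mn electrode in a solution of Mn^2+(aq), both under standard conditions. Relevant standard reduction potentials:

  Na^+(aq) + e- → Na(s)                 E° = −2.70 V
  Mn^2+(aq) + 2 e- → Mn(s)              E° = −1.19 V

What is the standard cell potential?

+1.51 V

Of the two couples in this cell, the one with the more positive reduction potential is reduced at the cathode: here that is Mn²⁺/Mn (−1.19 V); Na⁺/Na (−2.70 V) is the anode.
E°cell = E°(cathode) − E°(anode) = −1.19 − (−2.70) = +1.51 V.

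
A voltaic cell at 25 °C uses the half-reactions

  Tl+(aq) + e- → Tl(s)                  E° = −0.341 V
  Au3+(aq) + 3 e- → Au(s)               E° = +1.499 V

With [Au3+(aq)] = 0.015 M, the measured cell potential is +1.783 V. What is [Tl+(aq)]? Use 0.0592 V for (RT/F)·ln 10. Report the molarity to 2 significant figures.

Au³⁺/Au is the cathode (higher E°); E°cell = +1.499 − (−0.341) = +1.840 V with n = 3.
Rearranging E = E° − (0.0592/n)·log Q gives log Q = 3(+1.840 − (+1.783))/0.0592 = 2.889.
Balancing electrons gives Au3+(aq) + 3 Tl(s) → Au(s) + 3 Tl+(aq); thus Q = [Tl+(aq)]^3 / [Au3+(aq)].
Substituting the known concentrations and solving, log [Tl+(aq)] = 0.355 and [Tl+(aq)] = 2.3 M.

2.3 M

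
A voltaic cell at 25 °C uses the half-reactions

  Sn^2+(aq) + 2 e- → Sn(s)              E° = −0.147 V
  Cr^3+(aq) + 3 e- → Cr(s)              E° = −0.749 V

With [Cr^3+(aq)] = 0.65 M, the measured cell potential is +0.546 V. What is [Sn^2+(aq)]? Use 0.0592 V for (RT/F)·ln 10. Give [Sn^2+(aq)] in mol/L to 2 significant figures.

0.0096 M

The Sn²⁺/Sn couple has the larger reduction potential, so it is the cathode: E°cell = −0.147 − (−0.749) = +0.602 V and n = 6.
From the Nernst equation, log Q = n(E° − E)/0.0592 = 6·(+0.602 − (+0.546))/0.0592 = 5.676.
For 3 Sn^2+(aq) + 2 Cr(s) → 3 Sn(s) + 2 Cr^3+(aq), the reaction quotient is Q = [Cr^3+(aq)]^2 / [Sn^2+(aq)]^3.
Solving for the unknown gives log [Sn^2+(aq)] = −2.017, so [Sn^2+(aq)] ≈ 0.0096 M.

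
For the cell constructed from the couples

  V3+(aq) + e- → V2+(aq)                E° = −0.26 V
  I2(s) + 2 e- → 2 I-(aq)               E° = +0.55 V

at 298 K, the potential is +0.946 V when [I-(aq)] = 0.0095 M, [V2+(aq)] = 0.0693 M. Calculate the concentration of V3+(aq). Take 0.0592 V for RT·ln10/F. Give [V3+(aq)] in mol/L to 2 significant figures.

I₂/I⁻ is the cathode (higher E°); E°cell = +0.55 − (−0.26) = +0.81 V with n = 2.
Since E = E° − (0.0592/n)·log Q, log Q = n(E° − E)/0.0592 = −4.595.
Balancing electrons gives I2(s) + 2 V2+(aq) → 2 I-(aq) + 2 V3+(aq); thus Q = ([I-(aq)]^2·[V3+(aq)]^2) / [V2+(aq)]^2.
Substituting the known concentrations and solving, log [V3+(aq)] = −1.434 and [V3+(aq)] = 0.037 M.

0.037 M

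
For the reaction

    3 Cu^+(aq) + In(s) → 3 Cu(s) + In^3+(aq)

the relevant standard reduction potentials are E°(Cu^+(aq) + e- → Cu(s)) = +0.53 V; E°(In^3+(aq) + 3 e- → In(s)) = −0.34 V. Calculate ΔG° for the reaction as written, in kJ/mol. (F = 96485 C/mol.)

−252 kJ/mol

In the reaction as written Cu^+(aq) is reduced, so the Cu⁺/Cu couple is the cathode and In³⁺/In is the anode.
E°cell = +0.53 − (−0.34) = +0.87 V; balancing electrons gives n = 3.
ΔG° = −nFE°cell = −(3)(96485)(+0.87) J/mol = −252 kJ/mol.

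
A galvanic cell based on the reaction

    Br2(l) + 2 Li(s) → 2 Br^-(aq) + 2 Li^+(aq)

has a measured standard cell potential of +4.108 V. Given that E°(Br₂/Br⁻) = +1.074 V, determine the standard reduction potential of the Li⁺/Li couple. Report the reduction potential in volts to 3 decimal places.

In the reaction as written the Br₂/Br⁻ couple is reduced (cathode) and Li⁺/Li is oxidized (anode), so E°cell = E°(Br₂/Br⁻) − E°(Li⁺/Li).
E°(Li⁺/Li) = E°(cathode) − E°cell = +1.074 − (+4.108) = −3.034 V.

−3.034 V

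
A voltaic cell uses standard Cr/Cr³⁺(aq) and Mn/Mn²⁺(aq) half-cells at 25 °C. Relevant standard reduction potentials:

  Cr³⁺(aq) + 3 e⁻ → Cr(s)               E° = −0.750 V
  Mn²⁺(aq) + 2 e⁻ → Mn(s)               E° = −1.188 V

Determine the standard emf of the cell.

The Cr³⁺/Cr couple has the higher E°, so Cr ion is reduced (cathode) and Mn is oxidized (anode).
E°cell = E°(cathode) − E°(anode) = −0.750 − (−1.188) = +0.438 V.

+0.438 V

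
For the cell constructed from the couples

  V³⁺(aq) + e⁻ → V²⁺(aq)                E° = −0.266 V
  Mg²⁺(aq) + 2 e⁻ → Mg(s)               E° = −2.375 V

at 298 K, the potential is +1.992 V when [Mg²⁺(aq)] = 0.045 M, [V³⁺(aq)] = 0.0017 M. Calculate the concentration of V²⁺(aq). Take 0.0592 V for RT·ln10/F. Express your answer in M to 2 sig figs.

0.76 M

With V³⁺/V²⁺ at the cathode and Mg²⁺/Mg at the anode, E°cell = −0.266 − (−2.375) = +2.109 V (n = 2).
Since E = E° − (0.0592/n)·log Q, log Q = n(E° − E)/0.0592 = 3.953.
For 2 V³⁺(aq) + Mg(s) → 2 V²⁺(aq) + Mg²⁺(aq), the reaction quotient is Q = ([V²⁺(aq)]^2·[Mg²⁺(aq)]) / [V³⁺(aq)]^2.
Solving for the unknown gives log [V²⁺(aq)] = −0.120, so [V²⁺(aq)] ≈ 0.76 M.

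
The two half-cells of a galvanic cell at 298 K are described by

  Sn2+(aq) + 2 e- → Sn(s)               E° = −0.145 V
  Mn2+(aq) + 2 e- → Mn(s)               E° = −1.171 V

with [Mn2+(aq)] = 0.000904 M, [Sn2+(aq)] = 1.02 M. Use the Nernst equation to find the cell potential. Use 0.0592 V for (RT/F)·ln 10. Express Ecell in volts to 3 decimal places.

+1.116 V

The Sn²⁺/Sn couple has the more positive E°, so it is the cathode; Mn²⁺/Mn is the anode.
E°cell = E°cat − E°an = −0.145 − (−1.171) = +1.026 V; n = 2.
For the overall reaction Sn2+(aq) + Mn(s) → Sn(s) + Mn2+(aq), Q = [Mn2+(aq)] / [Sn2+(aq)] = 0.000886, giving log Q = −3.052.
By the Nernst equation, E = +1.026 − (0.0592/2)·(−3.052) = +1.116 V.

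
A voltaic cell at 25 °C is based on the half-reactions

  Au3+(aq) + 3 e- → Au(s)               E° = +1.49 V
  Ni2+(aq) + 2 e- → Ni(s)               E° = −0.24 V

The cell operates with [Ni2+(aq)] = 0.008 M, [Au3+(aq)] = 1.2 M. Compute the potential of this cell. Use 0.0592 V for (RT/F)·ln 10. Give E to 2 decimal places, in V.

The Au³⁺/Au couple has the more positive E°, so it is the cathode; Ni²⁺/Ni is the anode.
The standard potential is +1.49 − (−0.24) = +1.73 V and the balanced reaction transfers n = 6 electrons.
The balanced reaction is 2 Au3+(aq) + 3 Ni(s) → 2 Au(s) + 3 Ni2+(aq), so Q = [Ni2+(aq)]^3 / [Au3+(aq)]^2 = 3.56×10^−7 and log Q = −6.449.
Applying E = E° − (RT ln10/nF)·log Q gives +1.73 − (0.0592/6)(−6.449) = +1.79 V.

+1.79 V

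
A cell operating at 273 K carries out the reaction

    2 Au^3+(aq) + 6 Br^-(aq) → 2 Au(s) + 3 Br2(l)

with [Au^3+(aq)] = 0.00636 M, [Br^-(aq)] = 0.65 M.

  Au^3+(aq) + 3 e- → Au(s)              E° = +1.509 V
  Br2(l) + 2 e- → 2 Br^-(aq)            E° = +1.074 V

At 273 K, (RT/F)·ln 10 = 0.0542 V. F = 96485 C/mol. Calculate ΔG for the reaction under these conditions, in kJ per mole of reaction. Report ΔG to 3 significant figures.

−223 kJ/mol

The standard cell potential is +1.509 − (+1.074) = +0.435 V, with n = 6 electrons in the balanced equation.
Q = 1 / ([Au^3+(aq)]^2·[Br^-(aq)]^6) = 3.28×10^5, so log Q = 5.516 and E = +0.435 − (0.0542/6)(5.516) = +0.3852 V.
ΔG = −nFE = −(6)(96485)(+0.3852) J/mol = −223 kJ/mol.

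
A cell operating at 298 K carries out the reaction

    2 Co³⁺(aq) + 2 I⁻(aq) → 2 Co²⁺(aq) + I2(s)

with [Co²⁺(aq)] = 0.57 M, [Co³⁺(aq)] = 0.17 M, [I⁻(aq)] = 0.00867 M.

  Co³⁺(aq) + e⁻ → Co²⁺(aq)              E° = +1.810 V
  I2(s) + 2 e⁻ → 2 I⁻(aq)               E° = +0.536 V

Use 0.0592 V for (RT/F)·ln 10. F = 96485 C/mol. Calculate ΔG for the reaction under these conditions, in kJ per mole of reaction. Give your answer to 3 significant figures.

With Co³⁺/Co²⁺ reduced at the cathode, E°cell = +1.810 − (+0.536) = +1.274 V and n = 2.
Q = [Co²⁺(aq)]^2 / ([Co³⁺(aq)]^2·[I⁻(aq)]^2) = 1.5×10^5, so log Q = 5.175 and E = +1.274 − (0.0592/2)(5.175) = +1.1208 V.
Then ΔG = −nFE = −2 × 96485 × +1.1208 J/mol = −216 kJ/mol.

−216 kJ/mol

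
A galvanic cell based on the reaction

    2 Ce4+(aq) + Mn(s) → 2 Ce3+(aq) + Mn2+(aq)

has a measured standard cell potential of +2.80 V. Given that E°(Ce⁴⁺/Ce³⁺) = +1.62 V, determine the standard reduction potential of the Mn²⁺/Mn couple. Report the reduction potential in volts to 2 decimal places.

−1.18 V

In the reaction as written the Ce⁴⁺/Ce³⁺ couple is reduced (cathode) and Mn²⁺/Mn is oxidized (anode), so E°cell = E°(Ce⁴⁺/Ce³⁺) − E°(Mn²⁺/Mn).
E°(Mn²⁺/Mn) = E°(cathode) − E°cell = +1.62 − (+2.80) = −1.18 V.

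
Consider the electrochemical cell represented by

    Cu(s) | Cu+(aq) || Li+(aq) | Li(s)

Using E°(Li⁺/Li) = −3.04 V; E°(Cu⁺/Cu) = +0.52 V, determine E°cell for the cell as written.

−3.56 V

By convention the left-hand electrode in cell notation is the anode (oxidation) and the right-hand electrode is the cathode (reduction).
E°cell = E°(right) − E°(left) = −3.04 − (+0.52) = −3.56 V.
The negative sign shows that, as written, the cell would require an external voltage to drive the reaction.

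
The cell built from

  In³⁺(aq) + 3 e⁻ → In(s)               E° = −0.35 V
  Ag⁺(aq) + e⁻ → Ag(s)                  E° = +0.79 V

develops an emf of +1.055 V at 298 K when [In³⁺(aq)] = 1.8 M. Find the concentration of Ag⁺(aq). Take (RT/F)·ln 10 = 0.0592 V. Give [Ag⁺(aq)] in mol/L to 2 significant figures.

0.045 M

The Ag⁺/Ag couple has the larger reduction potential, so it is the cathode: E°cell = +0.79 − (−0.35) = +1.14 V and n = 3.
From the Nernst equation, log Q = n(E° − E)/0.0592 = 3·(+1.14 − (+1.055))/0.0592 = 4.307.
For 3 Ag⁺(aq) + In(s) → 3 Ag(s) + In³⁺(aq), the reaction quotient is Q = [In³⁺(aq)] / [Ag⁺(aq)]^3.
Isolating [Ag⁺(aq)] in Q = 10^{4.307} yields log [Ag⁺(aq)] = −1.351, i.e. 0.045 M.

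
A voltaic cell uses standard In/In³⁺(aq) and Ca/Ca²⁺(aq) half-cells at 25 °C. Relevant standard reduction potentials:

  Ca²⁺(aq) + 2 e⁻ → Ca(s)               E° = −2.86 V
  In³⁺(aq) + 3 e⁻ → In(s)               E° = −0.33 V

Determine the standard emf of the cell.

Of the two couples in this cell, the one with the more positive reduction potential is reduced at the cathode: here that is In³⁺/In (−0.33 V); Ca²⁺/Ca (−2.86 V) is the anode.
E°cell = E°(cathode) − E°(anode) = −0.33 − (−2.86) = +2.53 V.

+2.53 V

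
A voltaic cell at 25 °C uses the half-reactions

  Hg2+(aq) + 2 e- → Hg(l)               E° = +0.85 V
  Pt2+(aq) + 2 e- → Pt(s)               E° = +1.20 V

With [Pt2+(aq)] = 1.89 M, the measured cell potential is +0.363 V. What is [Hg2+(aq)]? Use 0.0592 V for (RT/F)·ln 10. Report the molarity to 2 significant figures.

0.69 M

With Pt²⁺/Pt at the cathode and Hg²⁺/Hg at the anode, E°cell = +1.20 − (+0.85) = +0.35 V (n = 2).
From the Nernst equation, log Q = n(E° − E)/0.0592 = 2·(+0.35 − (+0.363))/0.0592 = −0.439.
The balanced reaction is Pt2+(aq) + Hg(l) → Pt(s) + Hg2+(aq), so Q = [Hg2+(aq)] / [Pt2+(aq)].
Isolating [Hg2+(aq)] in Q = 10^{−0.439} yields log [Hg2+(aq)] = −0.163, i.e. 0.69 M.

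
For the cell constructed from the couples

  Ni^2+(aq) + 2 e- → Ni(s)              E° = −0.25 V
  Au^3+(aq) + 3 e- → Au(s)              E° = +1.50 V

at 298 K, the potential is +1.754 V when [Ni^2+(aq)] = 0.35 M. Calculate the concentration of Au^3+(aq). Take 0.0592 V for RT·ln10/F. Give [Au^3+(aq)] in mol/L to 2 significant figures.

The Au³⁺/Au couple has the larger reduction potential, so it is the cathode: E°cell = +1.50 − (−0.25) = +1.75 V and n = 6.
From the Nernst equation, log Q = n(E° − E)/0.0592 = 6·(+1.75 − (+1.754))/0.0592 = −0.405.
For 2 Au^3+(aq) + 3 Ni(s) → 2 Au(s) + 3 Ni^2+(aq), the reaction quotient is Q = [Ni^2+(aq)]^3 / [Au^3+(aq)]^2.
Substituting the known concentrations and solving, log [Au^3+(aq)] = −0.481 and [Au^3+(aq)] = 0.33 M.

0.33 M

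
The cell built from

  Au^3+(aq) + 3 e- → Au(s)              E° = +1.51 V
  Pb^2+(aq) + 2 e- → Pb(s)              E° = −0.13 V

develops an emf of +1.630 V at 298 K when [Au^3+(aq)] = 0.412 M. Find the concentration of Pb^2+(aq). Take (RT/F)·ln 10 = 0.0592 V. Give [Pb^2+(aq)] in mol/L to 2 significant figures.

With Au³⁺/Au at the cathode and Pb²⁺/Pb at the anode, E°cell = +1.51 − (−0.13) = +1.64 V (n = 6).
From the Nernst equation, log Q = n(E° − E)/0.0592 = 6·(+1.64 − (+1.630))/0.0592 = 1.014.
For 2 Au^3+(aq) + 3 Pb(s) → 2 Au(s) + 3 Pb^2+(aq), the reaction quotient is Q = [Pb^2+(aq)]^3 / [Au^3+(aq)]^2.
Isolating [Pb^2+(aq)] in Q = 10^{1.014} yields log [Pb^2+(aq)] = 0.081, i.e. 1.2 M.

1.2 M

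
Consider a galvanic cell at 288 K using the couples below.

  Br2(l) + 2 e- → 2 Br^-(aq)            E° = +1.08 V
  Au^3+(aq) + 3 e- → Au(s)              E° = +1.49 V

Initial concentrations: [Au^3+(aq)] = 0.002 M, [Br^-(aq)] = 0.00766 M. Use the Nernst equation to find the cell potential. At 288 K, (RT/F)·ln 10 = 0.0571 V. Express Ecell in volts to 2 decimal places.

Au³⁺/Au is reduced (cathode, E° = +1.49 V) and Br₂/Br⁻ is oxidized (anode).
E°cell = +1.49 − (+1.08) = +0.41 V, with n = 6 electrons transferred.
The balanced reaction is 2 Au^3+(aq) + 6 Br^-(aq) → 2 Au(s) + 3 Br2(l), so Q = 1 / ([Au^3+(aq)]^2·[Br^-(aq)]^6) = 1.24×10^18 and log Q = 18.093.
E = E° − (0.0571/n)·log Q = +0.41 − (0.0571/6)(18.093) = +0.24 V.

+0.24 V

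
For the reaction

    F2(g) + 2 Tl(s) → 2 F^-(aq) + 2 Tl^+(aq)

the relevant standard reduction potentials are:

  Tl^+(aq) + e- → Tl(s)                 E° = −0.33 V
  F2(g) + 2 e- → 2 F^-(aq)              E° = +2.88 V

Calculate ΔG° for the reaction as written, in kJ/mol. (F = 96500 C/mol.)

−620 kJ/mol

In the reaction as written F2(g) is reduced, so the F₂/F⁻ couple is the cathode and Tl⁺/Tl is the anode.
E°cell = +2.88 − (−0.33) = +3.21 V; balancing electrons gives n = 2.
ΔG° = −nFE°cell = −(2)(96500)(+3.21) J/mol = −620 kJ/mol.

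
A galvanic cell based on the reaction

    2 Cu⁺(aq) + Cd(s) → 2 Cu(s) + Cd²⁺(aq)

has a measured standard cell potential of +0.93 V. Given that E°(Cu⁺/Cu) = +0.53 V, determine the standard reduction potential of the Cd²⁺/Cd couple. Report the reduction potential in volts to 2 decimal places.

−0.40 V

In the reaction as written the Cu⁺/Cu couple is reduced (cathode) and Cd²⁺/Cd is oxidized (anode), so E°cell = E°(Cu⁺/Cu) − E°(Cd²⁺/Cd).
E°(Cd²⁺/Cd) = E°(cathode) − E°cell = +0.53 − (+0.93) = −0.40 V.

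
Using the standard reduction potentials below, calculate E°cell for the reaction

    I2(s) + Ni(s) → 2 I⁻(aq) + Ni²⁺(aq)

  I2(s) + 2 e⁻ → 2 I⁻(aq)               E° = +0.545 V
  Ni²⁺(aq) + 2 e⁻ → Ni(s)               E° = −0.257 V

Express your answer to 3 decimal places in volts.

+0.802 V

I2(s) gains electrons, so the I₂/I⁻ couple is the cathode; the Ni²⁺/Ni couple is the anode.
E°cell = E°(cathode) − E°(anode) = +0.545 − (−0.257) = +0.802 V.
The positive value indicates the reaction is spontaneous as written.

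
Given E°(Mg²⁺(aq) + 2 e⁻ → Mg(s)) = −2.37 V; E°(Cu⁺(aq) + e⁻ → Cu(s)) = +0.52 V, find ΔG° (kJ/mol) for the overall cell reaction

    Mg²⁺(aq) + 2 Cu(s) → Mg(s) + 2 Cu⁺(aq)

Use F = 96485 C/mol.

In the reaction as written Mg²⁺(aq) is reduced, so the Mg²⁺/Mg couple is the cathode and Cu⁺/Cu is the anode.
E°cell = −2.37 − (+0.52) = −2.89 V; balancing electrons gives n = 2.
ΔG° = −nFE°cell = −(2)(96485)(−2.89) J/mol = +558 kJ/mol.

+558 kJ/mol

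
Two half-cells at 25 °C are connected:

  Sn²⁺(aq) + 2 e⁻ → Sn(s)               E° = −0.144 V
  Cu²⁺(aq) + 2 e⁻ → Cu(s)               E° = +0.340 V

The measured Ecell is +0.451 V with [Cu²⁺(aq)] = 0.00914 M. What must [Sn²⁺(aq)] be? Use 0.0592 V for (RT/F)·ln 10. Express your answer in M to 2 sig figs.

0.12 M

Cu²⁺/Cu is the cathode (higher E°); E°cell = +0.340 − (−0.144) = +0.484 V with n = 2.
Rearranging E = E° − (0.0592/n)·log Q gives log Q = 2(+0.484 − (+0.451))/0.0592 = 1.115.
Balancing electrons gives Cu²⁺(aq) + Sn(s) → Cu(s) + Sn²⁺(aq); thus Q = [Sn²⁺(aq)] / [Cu²⁺(aq)].
Isolating [Sn²⁺(aq)] in Q = 10^{1.115} yields log [Sn²⁺(aq)] = −0.924, i.e. 0.12 M.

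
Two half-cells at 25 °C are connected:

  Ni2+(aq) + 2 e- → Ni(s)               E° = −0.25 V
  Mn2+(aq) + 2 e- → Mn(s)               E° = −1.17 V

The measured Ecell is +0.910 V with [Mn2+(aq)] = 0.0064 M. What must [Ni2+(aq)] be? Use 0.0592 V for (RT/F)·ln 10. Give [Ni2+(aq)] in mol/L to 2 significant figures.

0.0029 M

With Ni²⁺/Ni at the cathode and Mn²⁺/Mn at the anode, E°cell = −0.25 − (−1.17) = +0.92 V (n = 2).
Since E = E° − (0.0592/n)·log Q, log Q = n(E° − E)/0.0592 = 0.338.
For Ni2+(aq) + Mn(s) → Ni(s) + Mn2+(aq), the reaction quotient is Q = [Mn2+(aq)] / [Ni2+(aq)].
Isolating [Ni2+(aq)] in Q = 10^{0.338} yields log [Ni2+(aq)] = −2.532, i.e. 0.0029 M.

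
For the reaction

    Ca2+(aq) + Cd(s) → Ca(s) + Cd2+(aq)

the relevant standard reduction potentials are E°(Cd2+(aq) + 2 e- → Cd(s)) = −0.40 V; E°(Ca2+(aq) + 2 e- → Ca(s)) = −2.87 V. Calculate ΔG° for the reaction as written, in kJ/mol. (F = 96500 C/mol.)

+477 kJ/mol

In the reaction as written Ca2+(aq) is reduced, so the Ca²⁺/Ca couple is the cathode and Cd²⁺/Cd is the anode.
E°cell = −2.87 − (−0.40) = −2.47 V; balancing electrons gives n = 2.
ΔG° = −nFE°cell = −(2)(96500)(−2.47) J/mol = +477 kJ/mol.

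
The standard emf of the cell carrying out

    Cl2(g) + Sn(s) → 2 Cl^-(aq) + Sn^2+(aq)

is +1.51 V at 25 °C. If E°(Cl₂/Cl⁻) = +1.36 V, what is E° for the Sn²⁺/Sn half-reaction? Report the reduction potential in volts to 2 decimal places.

−0.15 V

In the reaction as written the Cl₂/Cl⁻ couple is reduced (cathode) and Sn²⁺/Sn is oxidized (anode), so E°cell = E°(Cl₂/Cl⁻) − E°(Sn²⁺/Sn).
E°(Sn²⁺/Sn) = E°(cathode) − E°cell = +1.36 − (+1.51) = −0.15 V.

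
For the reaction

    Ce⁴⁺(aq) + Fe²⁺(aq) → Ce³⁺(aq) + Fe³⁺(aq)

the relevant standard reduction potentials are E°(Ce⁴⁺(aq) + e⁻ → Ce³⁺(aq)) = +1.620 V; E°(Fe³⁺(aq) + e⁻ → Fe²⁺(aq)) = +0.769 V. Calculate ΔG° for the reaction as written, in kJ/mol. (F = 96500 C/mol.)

−82.1 kJ/mol

In the reaction as written Ce⁴⁺(aq) is reduced, so the Ce⁴⁺/Ce³⁺ couple is the cathode and Fe³⁺/Fe²⁺ is the anode.
E°cell = +1.620 − (+0.769) = +0.851 V; balancing electrons gives n = 1.
ΔG° = −nFE°cell = −(1)(96500)(+0.851) J/mol = −82.1 kJ/mol.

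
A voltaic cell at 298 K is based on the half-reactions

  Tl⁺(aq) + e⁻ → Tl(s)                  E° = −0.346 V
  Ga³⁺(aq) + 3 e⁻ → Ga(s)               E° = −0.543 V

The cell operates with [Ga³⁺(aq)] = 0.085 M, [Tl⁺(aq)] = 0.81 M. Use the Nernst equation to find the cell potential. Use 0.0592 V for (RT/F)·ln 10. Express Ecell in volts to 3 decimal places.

Tl⁺/Tl is reduced (cathode, E° = −0.346 V) and Ga³⁺/Ga is oxidized (anode).
E°cell = E°cat − E°an = −0.346 − (−0.543) = +0.197 V; n = 3.
Balancing gives 3 Tl⁺(aq) + Ga(s) → 3 Tl(s) + Ga³⁺(aq); hence Q = [Ga³⁺(aq)] / [Tl⁺(aq)]^3 = 0.16 (log Q = −0.796).
Applying E = E° − (RT ln10/nF)·log Q gives +0.197 − (0.0592/3)(−0.796) = +0.213 V.

+0.213 V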